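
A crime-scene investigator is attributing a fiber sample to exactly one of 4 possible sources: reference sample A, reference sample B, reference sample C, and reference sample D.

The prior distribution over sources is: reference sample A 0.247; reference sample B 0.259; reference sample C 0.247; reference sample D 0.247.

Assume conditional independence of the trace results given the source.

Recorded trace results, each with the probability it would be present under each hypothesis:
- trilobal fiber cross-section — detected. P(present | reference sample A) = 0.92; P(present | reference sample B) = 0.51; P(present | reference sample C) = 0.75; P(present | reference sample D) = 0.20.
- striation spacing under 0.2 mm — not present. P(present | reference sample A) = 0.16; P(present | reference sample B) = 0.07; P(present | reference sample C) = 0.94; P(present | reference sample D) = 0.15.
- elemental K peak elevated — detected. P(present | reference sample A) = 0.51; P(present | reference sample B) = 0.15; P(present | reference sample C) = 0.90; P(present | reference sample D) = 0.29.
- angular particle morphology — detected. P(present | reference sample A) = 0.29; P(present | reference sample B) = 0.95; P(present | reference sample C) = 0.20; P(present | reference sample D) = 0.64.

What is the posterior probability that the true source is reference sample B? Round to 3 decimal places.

0.315

By Bayes' rule with conditional independence, the unnormalized weight for each hypothesis is prior × ∏ likelihoods (using 1 − P(present | H) for each absent trace result):
  reference sample A: 0.247 × 0.92 × (1 − 0.16) × 0.51 × 0.29 = 0.028231
  reference sample B: 0.259 × 0.51 × (1 − 0.07) × 0.15 × 0.95 = 0.017505
  reference sample C: 0.247 × 0.75 × (1 − 0.94) × 0.90 × 0.20 = 0.0020007
  reference sample D: 0.247 × 0.20 × (1 − 0.15) × 0.29 × 0.64 = 0.0077933
Marginal likelihood of the evidence = 0.055531.
P(reference sample B | evidence) = 0.017505 / 0.055531 ≈ 0.315.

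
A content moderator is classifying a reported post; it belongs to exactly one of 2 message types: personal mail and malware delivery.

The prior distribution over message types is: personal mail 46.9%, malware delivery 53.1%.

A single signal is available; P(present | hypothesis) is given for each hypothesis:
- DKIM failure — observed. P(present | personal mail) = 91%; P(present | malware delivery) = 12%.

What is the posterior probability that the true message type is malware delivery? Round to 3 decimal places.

0.130

Multiply each prior by the likelihood of the signal:
  personal mail: 0.469 × 0.91 = 0.42679
  malware delivery: 0.531 × 0.12 = 0.06372
Marginal likelihood of the evidence = 0.49051.
P(malware delivery | evidence) = 0.06372 / 0.49051 ≈ 0.130.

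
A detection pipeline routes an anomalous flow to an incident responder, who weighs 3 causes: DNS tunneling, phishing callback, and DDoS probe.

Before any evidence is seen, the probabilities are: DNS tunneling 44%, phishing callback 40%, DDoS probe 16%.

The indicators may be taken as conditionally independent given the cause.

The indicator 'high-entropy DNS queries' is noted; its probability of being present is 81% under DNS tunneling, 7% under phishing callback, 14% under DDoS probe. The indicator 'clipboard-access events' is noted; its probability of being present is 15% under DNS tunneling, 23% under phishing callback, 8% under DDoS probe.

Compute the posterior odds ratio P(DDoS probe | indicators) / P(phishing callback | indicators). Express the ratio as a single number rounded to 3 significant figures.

Posterior odds equal prior odds times the likelihood ratio; only the two competing hypotheses matter.
  DDoS probe: 0.16 × 0.14 × 0.08 = 0.001792
  phishing callback: 0.40 × 0.07 × 0.23 = 0.00644
Odds(DDoS probe : phishing callback) = 0.001792 / 0.00644 ≈ 0.278.

0.278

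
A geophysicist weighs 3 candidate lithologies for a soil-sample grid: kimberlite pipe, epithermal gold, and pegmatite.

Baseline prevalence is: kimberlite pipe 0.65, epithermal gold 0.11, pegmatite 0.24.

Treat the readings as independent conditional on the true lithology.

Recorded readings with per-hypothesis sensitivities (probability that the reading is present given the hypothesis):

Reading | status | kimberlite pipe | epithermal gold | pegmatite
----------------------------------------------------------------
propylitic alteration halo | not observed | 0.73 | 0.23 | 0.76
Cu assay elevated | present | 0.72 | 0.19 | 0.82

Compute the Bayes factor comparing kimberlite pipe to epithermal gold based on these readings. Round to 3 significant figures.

1.33

Joint likelihood of the reading pattern under each hypothesis (using 1 − P(present | H) for each absent reading):
  kimberlite pipe: (1 − 0.73) × 0.72 = 0.1944
  epithermal gold: (1 − 0.23) × 0.19 = 0.1463
Bayes factor = 0.1944 / 0.1463 ≈ 1.33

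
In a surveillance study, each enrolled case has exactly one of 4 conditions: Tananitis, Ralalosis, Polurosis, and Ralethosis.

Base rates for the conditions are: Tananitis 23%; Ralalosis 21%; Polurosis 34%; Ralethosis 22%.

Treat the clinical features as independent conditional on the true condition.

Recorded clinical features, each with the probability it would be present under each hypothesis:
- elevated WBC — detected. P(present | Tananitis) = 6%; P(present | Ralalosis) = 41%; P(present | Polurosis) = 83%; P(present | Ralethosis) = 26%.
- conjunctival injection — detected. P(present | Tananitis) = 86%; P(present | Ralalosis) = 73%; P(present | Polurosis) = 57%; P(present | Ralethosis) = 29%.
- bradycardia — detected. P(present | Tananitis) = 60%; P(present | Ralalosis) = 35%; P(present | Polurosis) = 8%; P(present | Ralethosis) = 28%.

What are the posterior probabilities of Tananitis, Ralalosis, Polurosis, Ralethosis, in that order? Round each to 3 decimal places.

For each hypothesis, the unnormalized posterior weight is prior × product of the clinical feature likelihoods:
  Tananitis: 0.23 × 0.06 × 0.86 × 0.60 = 0.0071208
  Ralalosis: 0.21 × 0.41 × 0.73 × 0.35 = 0.021999
  Polurosis: 0.34 × 0.83 × 0.57 × 0.08 = 0.012868
  Ralethosis: 0.22 × 0.26 × 0.29 × 0.28 = 0.0046446
Marginal likelihood of the evidence = 0.046632.
P(Tananitis | evidence) = 0.0071208 / 0.046632 ≈ 0.153
P(Ralalosis | evidence) = 0.021999 / 0.046632 ≈ 0.472
P(Polurosis | evidence) = 0.012868 / 0.046632 ≈ 0.276
P(Ralethosis | evidence) = 0.0046446 / 0.046632 ≈ 0.100

0.153, 0.472, 0.276, 0.100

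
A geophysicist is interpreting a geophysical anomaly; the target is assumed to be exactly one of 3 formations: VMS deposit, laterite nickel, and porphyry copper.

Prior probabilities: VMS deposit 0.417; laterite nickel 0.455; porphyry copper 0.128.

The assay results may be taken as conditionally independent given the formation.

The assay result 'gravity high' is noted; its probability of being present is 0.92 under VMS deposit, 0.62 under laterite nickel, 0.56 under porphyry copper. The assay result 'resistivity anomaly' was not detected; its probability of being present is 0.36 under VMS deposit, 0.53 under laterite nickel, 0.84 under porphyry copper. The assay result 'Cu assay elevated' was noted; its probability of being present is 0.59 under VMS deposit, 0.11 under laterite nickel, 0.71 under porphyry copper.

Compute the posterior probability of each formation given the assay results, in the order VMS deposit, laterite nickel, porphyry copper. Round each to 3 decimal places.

0.864, 0.087, 0.049

Multiply each prior by the joint likelihood of the assay result pattern (using 1 − P(present | H) for each absent assay result):
  VMS deposit: 0.417 × 0.92 × (1 − 0.36) × 0.59 = 0.14486
  laterite nickel: 0.455 × 0.62 × (1 − 0.53) × 0.11 = 0.014585
  porphyry copper: 0.128 × 0.56 × (1 − 0.84) × 0.71 = 0.0081428
Marginal likelihood of the evidence = 0.16759.
P(VMS deposit | evidence) = 0.14486 / 0.16759 ≈ 0.864
P(laterite nickel | evidence) = 0.014585 / 0.16759 ≈ 0.087
P(porphyry copper | evidence) = 0.0081428 / 0.16759 ≈ 0.049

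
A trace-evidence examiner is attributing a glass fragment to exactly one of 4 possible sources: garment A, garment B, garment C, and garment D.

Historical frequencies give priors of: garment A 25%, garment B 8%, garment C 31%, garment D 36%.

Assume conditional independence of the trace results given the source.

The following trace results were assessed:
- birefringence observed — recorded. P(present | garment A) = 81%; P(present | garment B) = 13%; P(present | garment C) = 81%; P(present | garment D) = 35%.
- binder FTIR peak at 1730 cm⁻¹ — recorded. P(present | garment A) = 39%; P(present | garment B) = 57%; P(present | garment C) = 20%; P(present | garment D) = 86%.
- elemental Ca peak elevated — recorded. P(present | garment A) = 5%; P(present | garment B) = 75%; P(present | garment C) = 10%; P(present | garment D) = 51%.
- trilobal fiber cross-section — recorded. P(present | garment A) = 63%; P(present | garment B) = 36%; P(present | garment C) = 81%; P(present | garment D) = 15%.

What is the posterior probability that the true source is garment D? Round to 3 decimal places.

For each hypothesis, the unnormalized posterior weight is prior × product of the trace result likelihoods:
  garment A: 0.25 × 0.81 × 0.39 × 0.05 × 0.63 = 0.0024877
  garment B: 0.08 × 0.13 × 0.57 × 0.75 × 0.36 = 0.0016006
  garment C: 0.31 × 0.81 × 0.20 × 0.10 × 0.81 = 0.0040678
  garment D: 0.36 × 0.35 × 0.86 × 0.51 × 0.15 = 0.0082895
The unnormalized weights sum to 0.016446.
P(garment D | evidence) = 0.0082895 / 0.016446 ≈ 0.504.

0.504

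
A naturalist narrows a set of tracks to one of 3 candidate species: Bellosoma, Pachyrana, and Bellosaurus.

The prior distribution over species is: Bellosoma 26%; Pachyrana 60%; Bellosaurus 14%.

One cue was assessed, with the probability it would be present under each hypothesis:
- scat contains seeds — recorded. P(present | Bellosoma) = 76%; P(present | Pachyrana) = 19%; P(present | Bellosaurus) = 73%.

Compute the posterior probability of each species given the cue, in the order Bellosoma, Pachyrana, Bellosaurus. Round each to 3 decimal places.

0.478, 0.275, 0.247

Multiply each prior by the likelihood of the cue:
  Bellosoma: 0.26 × 0.76 = 0.1976
  Pachyrana: 0.60 × 0.19 = 0.114
  Bellosaurus: 0.14 × 0.73 = 0.1022
Marginal likelihood of the evidence = 0.4138.
P(Bellosoma | evidence) = 0.1976 / 0.4138 ≈ 0.478
P(Pachyrana | evidence) = 0.114 / 0.4138 ≈ 0.275
P(Bellosaurus | evidence) = 0.1022 / 0.4138 ≈ 0.247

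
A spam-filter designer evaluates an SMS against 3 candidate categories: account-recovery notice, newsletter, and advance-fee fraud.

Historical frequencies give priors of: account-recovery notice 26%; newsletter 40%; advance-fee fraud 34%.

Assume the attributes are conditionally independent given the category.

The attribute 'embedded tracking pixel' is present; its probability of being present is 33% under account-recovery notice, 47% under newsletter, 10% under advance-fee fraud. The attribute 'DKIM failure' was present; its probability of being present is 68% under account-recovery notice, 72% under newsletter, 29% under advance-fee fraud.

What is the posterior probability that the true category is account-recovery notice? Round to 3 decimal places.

0.287

Multiply each prior by the joint likelihood of the attribute pattern:
  account-recovery notice: 0.26 × 0.33 × 0.68 = 0.058344
  newsletter: 0.40 × 0.47 × 0.72 = 0.13536
  advance-fee fraud: 0.34 × 0.10 × 0.29 = 0.00986
Marginal likelihood of the evidence = 0.20356.
P(account-recovery notice | evidence) = 0.058344 / 0.20356 ≈ 0.287.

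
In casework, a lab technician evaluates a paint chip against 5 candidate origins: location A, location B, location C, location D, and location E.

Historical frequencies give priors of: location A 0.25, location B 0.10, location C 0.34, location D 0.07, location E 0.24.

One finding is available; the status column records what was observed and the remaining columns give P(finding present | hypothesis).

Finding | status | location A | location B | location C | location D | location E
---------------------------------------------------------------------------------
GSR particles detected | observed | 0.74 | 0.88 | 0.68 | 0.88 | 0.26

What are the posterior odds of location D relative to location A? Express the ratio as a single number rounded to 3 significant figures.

0.333

The normalizing constant cancels in an odds ratio, so compute prior × likelihood for the two hypotheses only:
  location D: 0.07 × 0.88 = 0.0616
  location A: 0.25 × 0.74 = 0.185
Posterior odds = 0.0616 / 0.185 ≈ 0.333.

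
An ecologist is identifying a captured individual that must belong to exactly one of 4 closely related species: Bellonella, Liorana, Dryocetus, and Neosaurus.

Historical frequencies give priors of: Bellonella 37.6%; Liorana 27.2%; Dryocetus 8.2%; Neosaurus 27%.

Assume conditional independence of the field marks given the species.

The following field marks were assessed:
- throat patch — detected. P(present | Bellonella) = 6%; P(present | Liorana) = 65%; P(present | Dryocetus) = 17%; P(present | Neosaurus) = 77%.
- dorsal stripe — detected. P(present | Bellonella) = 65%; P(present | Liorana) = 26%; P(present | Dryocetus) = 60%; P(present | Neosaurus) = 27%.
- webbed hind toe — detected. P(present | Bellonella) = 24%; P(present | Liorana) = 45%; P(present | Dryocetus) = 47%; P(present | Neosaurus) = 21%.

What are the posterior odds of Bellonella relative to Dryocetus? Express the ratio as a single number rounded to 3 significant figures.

0.895

The normalizing constant cancels in an odds ratio, so compute prior × likelihood for the two hypotheses only:
  Bellonella: 0.376 × 0.06 × 0.65 × 0.24 = 0.0035194
  Dryocetus: 0.082 × 0.17 × 0.60 × 0.47 = 0.0039311
Posterior odds = 0.0035194 / 0.0039311 ≈ 0.895.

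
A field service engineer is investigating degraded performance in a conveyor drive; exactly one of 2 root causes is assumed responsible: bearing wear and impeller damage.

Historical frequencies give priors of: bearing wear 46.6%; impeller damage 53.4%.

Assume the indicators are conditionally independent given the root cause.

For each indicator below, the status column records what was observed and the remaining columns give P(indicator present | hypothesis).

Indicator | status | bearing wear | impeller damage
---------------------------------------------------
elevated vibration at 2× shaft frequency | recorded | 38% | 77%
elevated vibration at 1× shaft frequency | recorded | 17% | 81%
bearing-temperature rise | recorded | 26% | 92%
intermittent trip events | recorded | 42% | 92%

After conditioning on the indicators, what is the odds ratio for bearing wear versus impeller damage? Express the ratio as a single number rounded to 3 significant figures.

0.0117

The normalizing constant cancels in an odds ratio, so compute prior × likelihood for the two hypotheses only:
  bearing wear: 0.466 × 0.38 × 0.17 × 0.26 × 0.42 = 0.0032873
  impeller damage: 0.534 × 0.77 × 0.81 × 0.92 × 0.92 = 0.2819
Odds(bearing wear : impeller damage) = 0.0032873 / 0.2819 ≈ 0.0117.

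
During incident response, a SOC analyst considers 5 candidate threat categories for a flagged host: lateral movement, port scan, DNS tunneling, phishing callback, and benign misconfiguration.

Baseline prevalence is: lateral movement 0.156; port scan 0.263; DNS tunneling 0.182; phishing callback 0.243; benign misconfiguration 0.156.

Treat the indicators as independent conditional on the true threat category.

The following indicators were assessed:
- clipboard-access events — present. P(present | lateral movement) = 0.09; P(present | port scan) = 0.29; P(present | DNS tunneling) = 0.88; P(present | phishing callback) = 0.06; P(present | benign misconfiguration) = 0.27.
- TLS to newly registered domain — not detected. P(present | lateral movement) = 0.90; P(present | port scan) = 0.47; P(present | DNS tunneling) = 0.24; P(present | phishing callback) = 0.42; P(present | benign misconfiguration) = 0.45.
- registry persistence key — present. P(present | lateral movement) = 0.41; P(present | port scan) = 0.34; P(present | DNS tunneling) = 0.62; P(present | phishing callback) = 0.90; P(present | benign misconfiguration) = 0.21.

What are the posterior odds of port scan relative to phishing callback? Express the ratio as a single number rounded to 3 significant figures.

Unnormalized posterior weight (prior times the indicator likelihoods) for each of the two hypotheses (using 1 − P(present | H) for each absent indicator):
  port scan: 0.263 × 0.29 × (1 − 0.47) × 0.34 = 0.013744
  phishing callback: 0.243 × 0.06 × (1 − 0.42) × 0.90 = 0.0076108
Posterior odds = 0.013744 / 0.0076108 ≈ 1.81.

1.81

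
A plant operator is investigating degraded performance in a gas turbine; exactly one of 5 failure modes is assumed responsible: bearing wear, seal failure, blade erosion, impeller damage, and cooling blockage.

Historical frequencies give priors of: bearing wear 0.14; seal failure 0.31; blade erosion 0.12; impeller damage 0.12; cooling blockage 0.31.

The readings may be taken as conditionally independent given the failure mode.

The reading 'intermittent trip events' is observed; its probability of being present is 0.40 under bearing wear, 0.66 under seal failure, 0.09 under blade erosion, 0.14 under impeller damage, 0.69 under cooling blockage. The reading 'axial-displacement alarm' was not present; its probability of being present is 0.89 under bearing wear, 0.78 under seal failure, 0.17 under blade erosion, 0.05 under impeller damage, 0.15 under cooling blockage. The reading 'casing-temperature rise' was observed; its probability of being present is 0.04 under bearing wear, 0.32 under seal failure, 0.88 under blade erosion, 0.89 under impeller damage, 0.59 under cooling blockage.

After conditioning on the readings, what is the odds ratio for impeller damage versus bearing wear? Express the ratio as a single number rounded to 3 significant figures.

57.6

Unnormalized posterior weight (prior times the reading likelihoods) for each of the two hypotheses (using 1 − P(present | H) for each absent reading):
  impeller damage: 0.12 × 0.14 × (1 − 0.05) × 0.89 = 0.014204
  bearing wear: 0.14 × 0.40 × (1 − 0.89) × 0.04 = 0.0002464
Odds(impeller damage : bearing wear) = 0.014204 / 0.0002464 ≈ 57.6.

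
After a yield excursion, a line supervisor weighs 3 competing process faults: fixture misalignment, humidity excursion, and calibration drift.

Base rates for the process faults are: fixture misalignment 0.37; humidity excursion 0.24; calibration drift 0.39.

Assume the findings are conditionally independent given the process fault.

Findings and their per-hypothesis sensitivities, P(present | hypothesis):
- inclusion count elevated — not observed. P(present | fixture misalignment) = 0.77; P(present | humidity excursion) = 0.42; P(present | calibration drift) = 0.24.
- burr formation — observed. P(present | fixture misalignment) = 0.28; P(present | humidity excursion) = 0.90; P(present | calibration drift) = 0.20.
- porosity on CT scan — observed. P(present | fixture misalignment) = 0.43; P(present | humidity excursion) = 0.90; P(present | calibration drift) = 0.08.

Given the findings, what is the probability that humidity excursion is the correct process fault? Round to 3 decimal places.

For each hypothesis, the unnormalized posterior weight is prior × product of the finding likelihoods (using 1 − P(present | H) for each absent finding):
  fixture misalignment: 0.37 × (1 − 0.77) × 0.28 × 0.43 = 0.010246
  humidity excursion: 0.24 × (1 − 0.42) × 0.90 × 0.90 = 0.11275
  calibration drift: 0.39 × (1 − 0.24) × 0.20 × 0.08 = 0.0047424
The unnormalized weights sum to 0.12774.
P(humidity excursion | evidence) = 0.11275 / 0.12774 ≈ 0.883.

0.883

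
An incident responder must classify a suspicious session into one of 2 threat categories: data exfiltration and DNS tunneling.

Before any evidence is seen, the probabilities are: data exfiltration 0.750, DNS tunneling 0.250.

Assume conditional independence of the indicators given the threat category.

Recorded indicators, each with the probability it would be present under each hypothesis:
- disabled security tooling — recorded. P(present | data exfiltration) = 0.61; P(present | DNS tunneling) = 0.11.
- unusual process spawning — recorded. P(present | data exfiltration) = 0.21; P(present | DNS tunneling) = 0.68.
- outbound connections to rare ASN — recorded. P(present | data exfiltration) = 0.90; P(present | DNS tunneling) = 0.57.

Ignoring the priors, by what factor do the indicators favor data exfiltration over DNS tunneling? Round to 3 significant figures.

2.70

Joint likelihood of the indicator pattern under each hypothesis:
  data exfiltration: 0.61 × 0.21 × 0.90 = 0.11529
  DNS tunneling: 0.11 × 0.68 × 0.57 = 0.042636
Bayes factor = 0.11529 / 0.042636 ≈ 2.70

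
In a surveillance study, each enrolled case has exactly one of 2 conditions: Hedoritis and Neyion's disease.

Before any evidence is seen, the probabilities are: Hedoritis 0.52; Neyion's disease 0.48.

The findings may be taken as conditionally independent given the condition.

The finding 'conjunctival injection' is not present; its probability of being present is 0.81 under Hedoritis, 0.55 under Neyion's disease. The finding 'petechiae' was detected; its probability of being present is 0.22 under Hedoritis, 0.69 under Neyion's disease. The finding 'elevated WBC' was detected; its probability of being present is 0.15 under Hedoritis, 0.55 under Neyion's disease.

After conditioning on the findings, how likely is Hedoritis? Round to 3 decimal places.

Multiply each prior by the joint likelihood of the evidence pattern (using 1 − P(present | H) for each absent finding):
  Hedoritis: 0.52 × (1 − 0.81) × 0.22 × 0.15 = 0.0032604
  Neyion's disease: 0.48 × (1 − 0.55) × 0.69 × 0.55 = 0.081972
Normalizing constant Z = 0.0032604 + 0.081972 = 0.085232.
P(Hedoritis | evidence) = 0.0032604 / 0.085232 ≈ 0.038.

0.038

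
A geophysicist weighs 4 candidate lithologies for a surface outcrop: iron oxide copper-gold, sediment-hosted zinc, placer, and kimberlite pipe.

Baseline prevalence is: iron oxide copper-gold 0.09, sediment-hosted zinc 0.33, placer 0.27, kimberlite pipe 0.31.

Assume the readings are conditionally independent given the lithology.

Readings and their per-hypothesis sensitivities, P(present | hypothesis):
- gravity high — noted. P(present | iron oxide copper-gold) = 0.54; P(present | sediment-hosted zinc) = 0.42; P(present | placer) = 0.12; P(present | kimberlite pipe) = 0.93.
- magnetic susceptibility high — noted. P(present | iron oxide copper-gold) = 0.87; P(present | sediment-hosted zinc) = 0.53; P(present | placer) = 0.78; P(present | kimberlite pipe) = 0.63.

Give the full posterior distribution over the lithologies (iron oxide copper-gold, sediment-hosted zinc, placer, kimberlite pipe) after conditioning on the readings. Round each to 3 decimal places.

0.131, 0.228, 0.078, 0.563

By Bayes' rule with conditional independence, the unnormalized weight for each hypothesis is prior × ∏ likelihoods:
  iron oxide copper-gold: 0.09 × 0.54 × 0.87 = 0.042282
  sediment-hosted zinc: 0.33 × 0.42 × 0.53 = 0.073458
  placer: 0.27 × 0.12 × 0.78 = 0.025272
  kimberlite pipe: 0.31 × 0.93 × 0.63 = 0.18163
Normalizing constant Z = 0.042282 + 0.073458 + 0.025272 + 0.18163 = 0.32264.
P(iron oxide copper-gold | evidence) = 0.042282 / 0.32264 ≈ 0.131
P(sediment-hosted zinc | evidence) = 0.073458 / 0.32264 ≈ 0.228
P(placer | evidence) = 0.025272 / 0.32264 ≈ 0.078
P(kimberlite pipe | evidence) = 0.18163 / 0.32264 ≈ 0.563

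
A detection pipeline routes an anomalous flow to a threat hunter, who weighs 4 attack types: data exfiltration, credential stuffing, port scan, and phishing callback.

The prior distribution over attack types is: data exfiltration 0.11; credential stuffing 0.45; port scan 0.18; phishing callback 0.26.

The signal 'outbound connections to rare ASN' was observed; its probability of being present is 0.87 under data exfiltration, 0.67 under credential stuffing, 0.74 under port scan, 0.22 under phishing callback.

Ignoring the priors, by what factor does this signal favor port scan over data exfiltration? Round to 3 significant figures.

0.851

Likelihood of this signal under each hypothesis:
  port scan: 0.74
  data exfiltration: 0.87
Bayes factor = 0.74 / 0.87 ≈ 0.851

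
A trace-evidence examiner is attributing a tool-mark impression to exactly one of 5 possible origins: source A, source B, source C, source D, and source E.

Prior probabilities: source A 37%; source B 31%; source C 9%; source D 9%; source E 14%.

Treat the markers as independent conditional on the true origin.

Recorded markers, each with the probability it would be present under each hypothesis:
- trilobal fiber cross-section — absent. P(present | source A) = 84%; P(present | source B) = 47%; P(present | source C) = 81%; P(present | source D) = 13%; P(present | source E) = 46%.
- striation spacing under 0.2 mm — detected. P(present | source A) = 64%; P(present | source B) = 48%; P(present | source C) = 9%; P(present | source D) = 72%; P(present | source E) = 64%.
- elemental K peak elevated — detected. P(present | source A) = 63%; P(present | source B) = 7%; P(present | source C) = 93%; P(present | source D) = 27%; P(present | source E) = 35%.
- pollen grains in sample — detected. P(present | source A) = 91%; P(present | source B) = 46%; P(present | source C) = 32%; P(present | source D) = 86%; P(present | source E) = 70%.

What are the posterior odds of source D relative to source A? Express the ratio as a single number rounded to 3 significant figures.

The normalizing constant cancels in an odds ratio, so compute prior × likelihood for the two hypotheses only (using 1 − P(present | H) for each absent marker):
  source D: 0.09 × (1 − 0.13) × 0.72 × 0.27 × 0.86 = 0.013091
  source A: 0.37 × (1 − 0.84) × 0.64 × 0.63 × 0.91 = 0.021721
Posterior odds = 0.013091 / 0.021721 ≈ 0.603.

0.603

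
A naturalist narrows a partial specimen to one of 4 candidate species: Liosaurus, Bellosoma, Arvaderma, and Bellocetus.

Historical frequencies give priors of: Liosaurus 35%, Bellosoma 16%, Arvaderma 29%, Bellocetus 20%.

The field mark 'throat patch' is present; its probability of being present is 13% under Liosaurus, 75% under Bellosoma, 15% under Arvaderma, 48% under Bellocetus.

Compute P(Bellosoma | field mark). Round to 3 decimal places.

0.393

Multiply each prior by the likelihood of the field mark:
  Liosaurus: 0.35 × 0.13 = 0.0455
  Bellosoma: 0.16 × 0.75 = 0.12
  Arvaderma: 0.29 × 0.15 = 0.0435
  Bellocetus: 0.20 × 0.48 = 0.096
The unnormalized weights sum to 0.305.
P(Bellosoma | evidence) = 0.12 / 0.305 ≈ 0.393.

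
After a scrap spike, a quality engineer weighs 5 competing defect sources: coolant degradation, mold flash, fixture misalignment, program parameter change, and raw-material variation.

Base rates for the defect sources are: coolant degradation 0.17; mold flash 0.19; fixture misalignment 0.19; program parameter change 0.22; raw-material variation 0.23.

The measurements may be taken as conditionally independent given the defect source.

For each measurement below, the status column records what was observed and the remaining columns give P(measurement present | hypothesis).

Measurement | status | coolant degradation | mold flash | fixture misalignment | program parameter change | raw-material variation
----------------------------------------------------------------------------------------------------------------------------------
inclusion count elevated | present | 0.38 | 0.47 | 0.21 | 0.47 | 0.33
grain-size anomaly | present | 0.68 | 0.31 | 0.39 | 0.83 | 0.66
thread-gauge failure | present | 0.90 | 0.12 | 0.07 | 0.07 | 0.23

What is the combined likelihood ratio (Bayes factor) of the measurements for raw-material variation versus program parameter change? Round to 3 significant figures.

1.83

The Bayes factor is the ratio of the joint likelihoods of the measurement pattern under the two hypotheses.
  raw-material variation: 0.33 × 0.66 × 0.23 = 0.050094
  program parameter change: 0.47 × 0.83 × 0.07 = 0.027307
Bayes factor = 0.050094 / 0.027307 ≈ 1.83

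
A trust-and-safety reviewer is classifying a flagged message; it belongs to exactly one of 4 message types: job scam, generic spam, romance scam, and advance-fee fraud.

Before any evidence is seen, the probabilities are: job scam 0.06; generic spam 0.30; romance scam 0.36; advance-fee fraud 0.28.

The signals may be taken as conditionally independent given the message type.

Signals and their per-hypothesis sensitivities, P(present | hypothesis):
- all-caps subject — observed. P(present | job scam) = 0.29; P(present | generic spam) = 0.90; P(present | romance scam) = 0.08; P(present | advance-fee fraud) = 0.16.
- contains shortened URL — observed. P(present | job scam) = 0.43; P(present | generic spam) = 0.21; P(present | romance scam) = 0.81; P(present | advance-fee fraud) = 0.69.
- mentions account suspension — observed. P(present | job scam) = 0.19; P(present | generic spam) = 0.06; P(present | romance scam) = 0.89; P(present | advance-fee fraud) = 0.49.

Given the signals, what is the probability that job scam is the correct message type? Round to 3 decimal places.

By Bayes' rule with conditional independence, the unnormalized weight for each hypothesis is prior × ∏ likelihoods:
  job scam: 0.06 × 0.29 × 0.43 × 0.19 = 0.0014216
  generic spam: 0.30 × 0.90 × 0.21 × 0.06 = 0.003402
  romance scam: 0.36 × 0.08 × 0.81 × 0.89 = 0.020762
  advance-fee fraud: 0.28 × 0.16 × 0.69 × 0.49 = 0.015147
Normalizing constant Z = 0.0014216 + 0.003402 + 0.020762 + 0.015147 = 0.040732.
P(job scam | evidence) = 0.0014216 / 0.040732 ≈ 0.035.

0.035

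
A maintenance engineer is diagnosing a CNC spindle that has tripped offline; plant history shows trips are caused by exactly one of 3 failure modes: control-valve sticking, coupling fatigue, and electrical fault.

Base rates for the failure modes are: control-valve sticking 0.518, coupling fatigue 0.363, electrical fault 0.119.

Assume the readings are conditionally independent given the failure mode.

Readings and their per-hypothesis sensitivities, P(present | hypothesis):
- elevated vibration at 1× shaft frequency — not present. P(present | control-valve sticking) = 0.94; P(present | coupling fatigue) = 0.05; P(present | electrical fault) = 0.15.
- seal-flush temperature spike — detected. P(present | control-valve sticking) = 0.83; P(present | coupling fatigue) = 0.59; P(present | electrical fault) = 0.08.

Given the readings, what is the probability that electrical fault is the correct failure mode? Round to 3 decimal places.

By Bayes' rule with conditional independence, the unnormalized weight for each hypothesis is prior × ∏ likelihoods (using 1 − P(present | H) for each absent reading):
  control-valve sticking: 0.518 × (1 − 0.94) × 0.83 = 0.025796
  coupling fatigue: 0.363 × (1 − 0.05) × 0.59 = 0.20346
  electrical fault: 0.119 × (1 − 0.15) × 0.08 = 0.008092
The unnormalized weights sum to 0.23735.
P(electrical fault | evidence) = 0.008092 / 0.23735 ≈ 0.034.

0.034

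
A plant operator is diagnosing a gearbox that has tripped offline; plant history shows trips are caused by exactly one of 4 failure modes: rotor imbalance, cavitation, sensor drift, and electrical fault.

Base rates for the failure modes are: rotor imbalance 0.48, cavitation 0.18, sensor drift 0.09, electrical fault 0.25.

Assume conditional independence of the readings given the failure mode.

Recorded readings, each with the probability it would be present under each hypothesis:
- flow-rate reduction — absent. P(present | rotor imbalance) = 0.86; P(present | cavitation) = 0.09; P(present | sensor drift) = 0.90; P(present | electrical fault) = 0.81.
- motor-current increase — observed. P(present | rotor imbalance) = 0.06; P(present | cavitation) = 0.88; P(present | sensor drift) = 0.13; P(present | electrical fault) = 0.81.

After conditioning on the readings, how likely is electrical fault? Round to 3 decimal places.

0.205

Multiply each prior by the joint likelihood of the reading pattern (using 1 − P(present | H) for each absent reading):
  rotor imbalance: 0.48 × (1 − 0.86) × 0.06 = 0.004032
  cavitation: 0.18 × (1 − 0.09) × 0.88 = 0.14414
  sensor drift: 0.09 × (1 − 0.90) × 0.13 = 0.00117
  electrical fault: 0.25 × (1 − 0.81) × 0.81 = 0.038475
The unnormalized weights sum to 0.18782.
P(electrical fault | evidence) = 0.038475 / 0.18782 ≈ 0.205.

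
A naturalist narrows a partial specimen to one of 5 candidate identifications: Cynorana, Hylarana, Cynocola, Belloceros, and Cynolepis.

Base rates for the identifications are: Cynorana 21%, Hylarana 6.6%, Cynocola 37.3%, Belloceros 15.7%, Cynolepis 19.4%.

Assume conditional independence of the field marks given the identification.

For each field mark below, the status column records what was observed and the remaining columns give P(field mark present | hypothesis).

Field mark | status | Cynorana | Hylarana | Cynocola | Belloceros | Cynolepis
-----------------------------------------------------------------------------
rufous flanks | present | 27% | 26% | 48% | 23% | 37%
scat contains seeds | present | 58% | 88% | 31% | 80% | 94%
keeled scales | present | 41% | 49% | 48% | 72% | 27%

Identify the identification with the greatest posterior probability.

For each hypothesis, the unnormalized posterior weight is prior × product of the field mark likelihoods:
  Cynorana: 0.210 × 0.27 × 0.58 × 0.41 = 0.013483
  Hylarana: 0.066 × 0.26 × 0.88 × 0.49 = 0.0073994
  Cynocola: 0.373 × 0.48 × 0.31 × 0.48 = 0.026641
  Belloceros: 0.157 × 0.23 × 0.80 × 0.72 = 0.020799
  Cynolepis: 0.194 × 0.37 × 0.94 × 0.27 = 0.018218
Normalizing constant Z = 0.013483 + 0.0073994 + 0.026641 + 0.020799 + 0.018218 = 0.086541.
P(Cynorana | evidence) ≈ 0.013483 / 0.086541 ≈ 0.156
P(Hylarana | evidence) ≈ 0.0073994 / 0.086541 ≈ 0.086
P(Cynocola | evidence) ≈ 0.026641 / 0.086541 ≈ 0.308
P(Belloceros | evidence) ≈ 0.020799 / 0.086541 ≈ 0.240
P(Cynolepis | evidence) ≈ 0.018218 / 0.086541 ≈ 0.211
The largest is 0.308, so Cynocola is most probable.

Cynocola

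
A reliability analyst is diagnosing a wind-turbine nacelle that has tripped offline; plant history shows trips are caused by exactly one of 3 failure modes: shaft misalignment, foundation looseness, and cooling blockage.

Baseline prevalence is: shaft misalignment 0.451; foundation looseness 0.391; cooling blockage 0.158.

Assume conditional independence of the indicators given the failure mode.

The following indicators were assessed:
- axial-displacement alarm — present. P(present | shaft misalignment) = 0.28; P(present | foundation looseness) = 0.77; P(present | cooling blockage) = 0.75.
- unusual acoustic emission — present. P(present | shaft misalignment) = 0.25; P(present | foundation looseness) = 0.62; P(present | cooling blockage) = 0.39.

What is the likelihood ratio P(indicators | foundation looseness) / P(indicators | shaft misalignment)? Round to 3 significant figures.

Joint likelihood of the indicator pattern under each hypothesis:
  foundation looseness: 0.77 × 0.62 = 0.4774
  shaft misalignment: 0.28 × 0.25 = 0.07
Bayes factor = 0.4774 / 0.07 ≈ 6.82

6.82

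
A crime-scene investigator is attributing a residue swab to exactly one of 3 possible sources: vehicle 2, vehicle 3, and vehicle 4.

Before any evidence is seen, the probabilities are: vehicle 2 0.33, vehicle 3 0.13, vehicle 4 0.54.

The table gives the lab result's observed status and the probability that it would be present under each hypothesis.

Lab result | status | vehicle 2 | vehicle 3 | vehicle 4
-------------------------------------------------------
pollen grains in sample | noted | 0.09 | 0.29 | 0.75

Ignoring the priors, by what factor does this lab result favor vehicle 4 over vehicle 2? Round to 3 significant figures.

8.33

Likelihood of this lab result under each hypothesis:
  vehicle 4: 0.75
  vehicle 2: 0.09
Bayes factor = 0.75 / 0.09 ≈ 8.33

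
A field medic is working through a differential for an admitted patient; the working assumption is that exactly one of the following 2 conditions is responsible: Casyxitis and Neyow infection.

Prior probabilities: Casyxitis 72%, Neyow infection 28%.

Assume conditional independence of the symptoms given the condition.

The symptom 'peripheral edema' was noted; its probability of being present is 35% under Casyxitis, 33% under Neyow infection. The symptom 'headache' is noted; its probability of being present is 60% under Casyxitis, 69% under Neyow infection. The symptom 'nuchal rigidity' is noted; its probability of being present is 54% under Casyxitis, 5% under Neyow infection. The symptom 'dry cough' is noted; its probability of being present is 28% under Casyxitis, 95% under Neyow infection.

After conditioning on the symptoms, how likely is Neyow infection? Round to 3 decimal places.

0.117

Multiply each prior by the joint likelihood of the symptom pattern:
  Casyxitis: 0.72 × 0.35 × 0.60 × 0.54 × 0.28 = 0.022861
  Neyow infection: 0.28 × 0.33 × 0.69 × 0.05 × 0.95 = 0.0030284
The unnormalized weights sum to 0.02589.
P(Neyow infection | evidence) = 0.0030284 / 0.02589 ≈ 0.117.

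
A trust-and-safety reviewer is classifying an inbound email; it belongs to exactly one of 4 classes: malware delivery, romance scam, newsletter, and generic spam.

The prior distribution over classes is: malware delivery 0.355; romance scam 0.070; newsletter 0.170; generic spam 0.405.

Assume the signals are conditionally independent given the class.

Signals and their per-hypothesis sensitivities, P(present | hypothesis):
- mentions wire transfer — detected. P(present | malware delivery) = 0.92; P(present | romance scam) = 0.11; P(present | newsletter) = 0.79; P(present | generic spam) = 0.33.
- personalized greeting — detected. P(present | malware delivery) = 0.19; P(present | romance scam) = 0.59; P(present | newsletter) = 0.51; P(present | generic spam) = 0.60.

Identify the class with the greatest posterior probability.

For each hypothesis, the unnormalized posterior weight is prior × product of the signal likelihoods:
  malware delivery: 0.355 × 0.92 × 0.19 = 0.062054
  romance scam: 0.070 × 0.11 × 0.59 = 0.004543
  newsletter: 0.170 × 0.79 × 0.51 = 0.068493
  generic spam: 0.405 × 0.33 × 0.60 = 0.08019
Normalizing constant Z = 0.062054 + 0.004543 + 0.068493 + 0.08019 = 0.21528.
P(malware delivery | evidence) ≈ 0.062054 / 0.21528 ≈ 0.288
P(romance scam | evidence) ≈ 0.004543 / 0.21528 ≈ 0.021
P(newsletter | evidence) ≈ 0.068493 / 0.21528 ≈ 0.318
P(generic spam | evidence) ≈ 0.08019 / 0.21528 ≈ 0.372
The largest is 0.372, so generic spam is most probable.

generic spam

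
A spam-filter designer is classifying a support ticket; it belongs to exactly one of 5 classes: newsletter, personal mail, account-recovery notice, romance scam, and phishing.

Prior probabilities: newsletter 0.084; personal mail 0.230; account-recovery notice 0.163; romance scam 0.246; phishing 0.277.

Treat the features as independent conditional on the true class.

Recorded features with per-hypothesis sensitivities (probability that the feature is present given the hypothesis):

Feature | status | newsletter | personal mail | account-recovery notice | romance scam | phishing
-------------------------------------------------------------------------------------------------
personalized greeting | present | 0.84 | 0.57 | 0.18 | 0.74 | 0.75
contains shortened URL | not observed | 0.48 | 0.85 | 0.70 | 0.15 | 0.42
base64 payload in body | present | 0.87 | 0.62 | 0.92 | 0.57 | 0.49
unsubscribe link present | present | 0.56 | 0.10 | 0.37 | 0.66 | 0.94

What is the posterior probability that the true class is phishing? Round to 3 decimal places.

By Bayes' rule with conditional independence, the unnormalized weight for each hypothesis is prior × ∏ likelihoods (using 1 − P(present | H) for each absent feature):
  newsletter: 0.084 × 0.84 × (1 − 0.48) × 0.87 × 0.56 = 0.017876
  personal mail: 0.230 × 0.57 × (1 − 0.85) × 0.62 × 0.10 = 0.0012192
  account-recovery notice: 0.163 × 0.18 × (1 − 0.70) × 0.92 × 0.37 = 0.0029962
  romance scam: 0.246 × 0.74 × (1 − 0.15) × 0.57 × 0.66 = 0.058211
  phishing: 0.277 × 0.75 × (1 − 0.42) × 0.49 × 0.94 = 0.0555
Normalizing constant Z = 0.017876 + 0.0012192 + 0.0029962 + 0.058211 + 0.0555 = 0.1358.
P(phishing | evidence) = 0.0555 / 0.1358 ≈ 0.409.

0.409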